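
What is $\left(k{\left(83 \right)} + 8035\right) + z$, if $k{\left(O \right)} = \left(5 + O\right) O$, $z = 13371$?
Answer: $28710$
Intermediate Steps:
$k{\left(O \right)} = O \left(5 + O\right)$
$\left(k{\left(83 \right)} + 8035\right) + z = \left(83 \left(5 + 83\right) + 8035\right) + 13371 = \left(83 \cdot 88 + 8035\right) + 13371 = \left(7304 + 8035\right) + 13371 = 15339 + 13371 = 28710$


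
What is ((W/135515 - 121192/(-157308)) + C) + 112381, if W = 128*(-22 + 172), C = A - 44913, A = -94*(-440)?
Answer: 115998526106242/1065879681 ≈ 1.0883e+5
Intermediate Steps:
A = 41360
C = -3553 (C = 41360 - 44913 = -3553)
W = 19200 (W = 128*150 = 19200)
((W/135515 - 121192/(-157308)) + C) + 112381 = ((19200/135515 - 121192/(-157308)) - 3553) + 112381 = ((19200*(1/135515) - 121192*(-1/157308)) - 3553) + 112381 = ((3840/27103 + 30298/39327) - 3553) + 112381 = (972182374/1065879681 - 3553) + 112381 = -3786098324219/1065879681 + 112381 = 115998526106242/1065879681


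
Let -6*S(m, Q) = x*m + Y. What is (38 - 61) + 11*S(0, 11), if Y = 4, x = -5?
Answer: -91/3 ≈ -30.333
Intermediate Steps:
S(m, Q) = -⅔ + 5*m/6 (S(m, Q) = -(-5*m + 4)/6 = -(4 - 5*m)/6 = -⅔ + 5*m/6)
(38 - 61) + 11*S(0, 11) = (38 - 61) + 11*(-⅔ + (⅚)*0) = -23 + 11*(-⅔ + 0) = -23 + 11*(-⅔) = -23 - 22/3 = -91/3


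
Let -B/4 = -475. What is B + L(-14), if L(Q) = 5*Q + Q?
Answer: 1816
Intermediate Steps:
B = 1900 (B = -4*(-475) = 1900)
L(Q) = 6*Q
B + L(-14) = 1900 + 6*(-14) = 1900 - 84 = 1816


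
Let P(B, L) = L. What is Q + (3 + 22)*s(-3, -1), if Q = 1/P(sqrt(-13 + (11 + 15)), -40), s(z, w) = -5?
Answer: -5001/40 ≈ -125.03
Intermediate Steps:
Q = -1/40 (Q = 1/(-40) = -1/40 ≈ -0.025000)
Q + (3 + 22)*s(-3, -1) = -1/40 + (3 + 22)*(-5) = -1/40 + 25*(-5) = -1/40 - 125 = -5001/40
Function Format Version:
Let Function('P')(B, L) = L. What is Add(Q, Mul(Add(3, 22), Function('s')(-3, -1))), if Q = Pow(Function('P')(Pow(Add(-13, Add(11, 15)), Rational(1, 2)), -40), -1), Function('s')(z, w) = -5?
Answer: Rational(-5001, 40) ≈ -125.03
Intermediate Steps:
Q = Rational(-1, 40) (Q = Pow(-40, -1) = Rational(-1, 40) ≈ -0.025000)
Add(Q, Mul(Add(3, 22), Function('s')(-3, -1))) = Add(Rational(-1, 40), Mul(Add(3, 22), -5)) = Add(Rational(-1, 40), Mul(25, -5)) = Add(Rational(-1, 40), -125) = Rational(-5001, 40)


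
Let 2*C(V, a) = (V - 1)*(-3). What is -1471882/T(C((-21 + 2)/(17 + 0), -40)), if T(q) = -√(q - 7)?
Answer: -1471882*I*√1105/65 ≈ -7.5273e+5*I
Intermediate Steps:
C(V, a) = 3/2 - 3*V/2 (C(V, a) = ((V - 1)*(-3))/2 = ((-1 + V)*(-3))/2 = (3 - 3*V)/2 = 3/2 - 3*V/2)
T(q) = -√(-7 + q)
-1471882/T(C((-21 + 2)/(17 + 0), -40)) = -1471882*(-1/√(-7 + (3/2 - 3*(-21 + 2)/(2*(17 + 0))))) = -1471882*(-1/√(-7 + (3/2 - (-57)/(2*17)))) = -1471882*(-1/√(-7 + (3/2 - 3/2*(-19/17)))) = -1471882*(-1/√(-7 + (3/2 + 57/34))) = -1471882*(-1/√(-7 + 54/17)) = -1471882*I*√1105/65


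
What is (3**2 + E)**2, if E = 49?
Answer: 3364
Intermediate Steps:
(3**2 + E)**2 = (3**2 + 49)**2 = (9 + 49)**2 = 58**2 = 3364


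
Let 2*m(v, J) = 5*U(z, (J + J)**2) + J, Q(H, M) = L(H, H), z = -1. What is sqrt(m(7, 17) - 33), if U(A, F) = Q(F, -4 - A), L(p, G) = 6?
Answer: I*sqrt(38)/2 ≈ 3.0822*I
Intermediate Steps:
Q(H, M) = 6
U(A, F) = 6
m(v, J) = 15 + J/2 (m(v, J) = (5*6 + J)/2 = (30 + J)/2 = 15 + J/2)
sqrt(m(7, 17) - 33) = sqrt((15 + (1/2)*17) - 33) = sqrt((15 + 17/2) - 33) = sqrt(47/2 - 33) = sqrt(-19/2) = I*sqrt(38)/2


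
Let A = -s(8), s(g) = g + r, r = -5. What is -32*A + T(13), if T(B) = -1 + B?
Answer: 108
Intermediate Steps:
s(g) = -5 + g (s(g) = g - 5 = -5 + g)
A = -3 (A = -(-5 + 8) = -1*3 = -3)
-32*A + T(13) = -32*(-3) + (-1 + 13) = 96 + 12 = 108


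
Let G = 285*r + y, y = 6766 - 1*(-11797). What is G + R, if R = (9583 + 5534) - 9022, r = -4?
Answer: 23518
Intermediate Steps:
y = 18563 (y = 6766 + 11797 = 18563)
G = 17423 (G = 285*(-4) + 18563 = -1140 + 18563 = 17423)
R = 6095 (R = 15117 - 9022 = 6095)
G + R = 17423 + 6095 = 23518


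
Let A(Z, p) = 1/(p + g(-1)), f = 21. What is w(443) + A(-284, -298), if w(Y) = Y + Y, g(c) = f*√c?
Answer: 79070772/89245 - 21*I/89245 ≈ 886.0 - 0.00023531*I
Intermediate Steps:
g(c) = 21*√c
A(Z, p) = 1/(p + 21*I) (A(Z, p) = 1/(p + 21*√(-1)) = 1/(p + 21*I))
w(Y) = 2*Y
w(443) + A(-284, -298) = 2*443 + 1/(-298 + 21*I) = 886 + (-298 - 21*I)/89245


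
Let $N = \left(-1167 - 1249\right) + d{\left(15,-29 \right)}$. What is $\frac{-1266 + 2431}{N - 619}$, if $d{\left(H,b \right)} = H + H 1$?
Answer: $- \frac{233}{601} \approx -0.38769$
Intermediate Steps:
$d{\left(H,b \right)} = 2 H$ ($d{\left(H,b \right)} = H + H = 2 H$)
$N = -2386$ ($N = \left(-1167 - 1249\right) + 2 \cdot 15 = -2416 + 30 = -2386$)
$\frac{-1266 + 2431}{N - 619} = \frac{-1266 + 2431}{-2386 - 619} = \frac{1165}{-3005} = 1165 \left(- \frac{1}{3005}\right) = - \frac{233}{601}$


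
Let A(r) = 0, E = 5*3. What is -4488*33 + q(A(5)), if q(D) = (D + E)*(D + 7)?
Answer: -147999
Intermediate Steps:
E = 15
q(D) = (7 + D)*(15 + D) (q(D) = (D + 15)*(D + 7) = (15 + D)*(7 + D) = (7 + D)*(15 + D))
-4488*33 + q(A(5)) = -4488*33 + (105 + 0² + 22*0) = -374*396 + (105 + 0 + 0) = -148104 + 105 = -147999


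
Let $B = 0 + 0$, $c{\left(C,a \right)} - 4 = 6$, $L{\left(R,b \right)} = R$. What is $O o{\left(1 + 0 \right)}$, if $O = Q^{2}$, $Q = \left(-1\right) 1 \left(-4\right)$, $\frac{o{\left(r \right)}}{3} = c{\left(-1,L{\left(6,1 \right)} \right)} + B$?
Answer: $480$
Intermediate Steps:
$c{\left(C,a \right)} = 10$ ($c{\left(C,a \right)} = 4 + 6 = 10$)
$B = 0$
$o{\left(r \right)} = 30$ ($o{\left(r \right)} = 3 \left(10 + 0\right) = 3 \cdot 10 = 30$)
$Q = 4$ ($Q = \left(-1\right) \left(-4\right) = 4$)
$O = 16$ ($O = 4^{2} = 16$)
$O o{\left(1 + 0 \right)} = 16 \cdot 30 = 480$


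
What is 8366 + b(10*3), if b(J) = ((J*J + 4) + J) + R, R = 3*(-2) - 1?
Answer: 9293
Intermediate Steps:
R = -7 (R = -6 - 1 = -7)
b(J) = -3 + J + J² (b(J) = ((J*J + 4) + J) - 7 = ((J² + 4) + J) - 7 = ((4 + J²) + J) - 7 = (4 + J + J²) - 7 = -3 + J + J²)
8366 + b(10*3) = 8366 + (-3 + 10*3 + (10*3)²) = 8366 + (-3 + 30 + 30²) = 8366 + (-3 + 30 + 900) = 8366 + 927 = 9293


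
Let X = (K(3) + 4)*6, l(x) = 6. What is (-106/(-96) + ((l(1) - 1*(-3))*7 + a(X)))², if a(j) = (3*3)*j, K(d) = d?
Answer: 450330841/2304 ≈ 1.9546e+5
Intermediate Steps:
X = 42 (X = (3 + 4)*6 = 7*6 = 42)
a(j) = 9*j
(-106/(-96) + ((l(1) - 1*(-3))*7 + a(X)))² = (-106/(-96) + ((6 - 1*(-3))*7 + 9*42))² = (-106*(-1/96) + ((6 + 3)*7 + 378))² = (53/48 + (9*7 + 378))² = (53/48 + (63 + 378))² = (53/48 + 441)² = (21221/48)² = 450330841/2304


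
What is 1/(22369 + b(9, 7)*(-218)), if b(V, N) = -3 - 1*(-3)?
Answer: 1/22369 ≈ 4.4705e-5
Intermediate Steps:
b(V, N) = 0 (b(V, N) = -3 + 3 = 0)
1/(22369 + b(9, 7)*(-218)) = 1/(22369 + 0*(-218)) = 1/(22369 + 0) = 1/22369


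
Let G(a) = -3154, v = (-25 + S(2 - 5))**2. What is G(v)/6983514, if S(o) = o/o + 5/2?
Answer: -1577/3491757 ≈ -0.00045164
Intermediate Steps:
S(o) = 7/2 (S(o) = 1 + 5*(1/2) = 1 + 5/2 = 7/2)
v = 1849/4 (v = (-25 + 7/2)**2 = (-43/2)**2 = 1849/4 ≈ 462.25)
G(v)/6983514 = -3154/6983514 = -3154*1/6983514 = -1577/3491757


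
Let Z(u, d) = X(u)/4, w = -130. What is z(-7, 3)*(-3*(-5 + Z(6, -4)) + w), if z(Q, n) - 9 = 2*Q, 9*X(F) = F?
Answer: 1155/2 ≈ 577.50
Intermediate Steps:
X(F) = F/9
z(Q, n) = 9 + 2*Q
Z(u, d) = u/36 (Z(u, d) = (u/9)/4 = (u/9)*(¼) = u/36)
z(-7, 3)*(-3*(-5 + Z(6, -4)) + w) = (9 + 2*(-7))*(-3*(-5 + (1/36)*6) - 130) = (9 - 14)*(-3*(-5 + ⅙) - 130) = -5*(-3*(-29/6) - 130) = -5*(29/2 - 130) = -5*(-231/2) = 1155/2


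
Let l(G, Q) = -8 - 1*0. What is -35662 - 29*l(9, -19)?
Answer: -35430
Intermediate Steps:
l(G, Q) = -8 (l(G, Q) = -8 + 0 = -8)
-35662 - 29*l(9, -19) = -35662 - 29*(-8) = -35662 + 232 = -35430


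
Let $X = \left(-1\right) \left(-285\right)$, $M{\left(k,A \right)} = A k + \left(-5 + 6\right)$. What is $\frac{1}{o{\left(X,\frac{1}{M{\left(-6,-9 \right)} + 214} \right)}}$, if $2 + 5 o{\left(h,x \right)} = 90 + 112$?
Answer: $\frac{1}{40} \approx 0.025$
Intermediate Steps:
$M{\left(k,A \right)} = 1 + A k$ ($M{\left(k,A \right)} = A k + 1 = 1 + A k$)
$X = 285$
$o{\left(h,x \right)} = 40$ ($o{\left(h,x \right)} = - \frac{2}{5} + \frac{90 + 112}{5} = - \frac{2}{5} + \frac{1}{5} \cdot 202 = - \frac{2}{5} + \frac{202}{5} = 40$)
$\frac{1}{o{\left(X,\frac{1}{M{\left(-6,-9 \right)} + 214} \right)}} = \frac{1}{40}$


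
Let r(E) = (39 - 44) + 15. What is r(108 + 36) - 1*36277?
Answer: -36267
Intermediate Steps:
r(E) = 10 (r(E) = -5 + 15 = 10)
r(108 + 36) - 1*36277 = 10 - 1*36277 = 10 - 36277 = -36267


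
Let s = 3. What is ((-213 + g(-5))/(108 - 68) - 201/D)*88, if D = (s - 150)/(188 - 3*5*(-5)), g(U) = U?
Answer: 7635738/245 ≈ 31166.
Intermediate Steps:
D = -147/263 (D = (3 - 150)/(188 - 3*5*(-5)) = -147/(188 - 15*(-5)) = -147/(188 + 75) = -147/263 ≈ -0.55894)
((-213 + g(-5))/(108 - 68) - 201/D)*88 = ((-213 - 5)/(108 - 68) - 201/(-147/263))*88 = (-218/40 - 201*(-263/147))*88 = (-218*1/40 + 17621/49)*88 = (-109/20 + 17621/49)*88 = (347079/980)*88 = 7635738/245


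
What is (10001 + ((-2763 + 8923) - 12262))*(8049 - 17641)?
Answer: -37399208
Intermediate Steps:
(10001 + ((-2763 + 8923) - 12262))*(8049 - 17641) = (10001 + (6160 - 12262))*(-9592) = (10001 - 6102)*(-9592) = 3899*(-9592) = -37399208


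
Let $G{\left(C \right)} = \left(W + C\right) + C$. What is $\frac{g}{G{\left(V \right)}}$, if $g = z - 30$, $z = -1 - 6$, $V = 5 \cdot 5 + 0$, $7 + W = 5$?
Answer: $- \frac{37}{48} \approx -0.77083$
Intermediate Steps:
$W = -2$ ($W = -7 + 5 = -2$)
$V = 25$ ($V = 25 + 0 = 25$)
$z = -7$ ($z = -1 - 6 = -7$)
$G{\left(C \right)} = -2 + 2 C$ ($G{\left(C \right)} = \left(-2 + C\right) + C = -2 + 2 C$)
$g = -37$ ($g = -7 - 30 = -37$)
$\frac{g}{G{\left(V \right)}} = \frac{1}{-2 + 2 \cdot 25} \left(-37\right) = \frac{1}{-2 + 50} \left(-37\right) = \frac{1}{48} \left(-37\right) = - \frac{37}{48}$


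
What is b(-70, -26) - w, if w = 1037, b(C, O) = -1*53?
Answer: -1090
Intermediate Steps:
b(C, O) = -53
b(-70, -26) - w = -53 - 1*1037 = -53 - 1037 = -1090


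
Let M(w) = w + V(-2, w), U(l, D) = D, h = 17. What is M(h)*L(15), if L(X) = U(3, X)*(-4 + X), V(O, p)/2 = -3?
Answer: 1815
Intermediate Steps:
V(O, p) = -6 (V(O, p) = 2*(-3) = -6)
L(X) = X*(-4 + X)
M(w) = -6 + w (M(w) = w - 6 = -6 + w)
M(h)*L(15) = (-6 + 17)*(15*(-4 + 15)) = 11*(15*11) = 11*165 = 1815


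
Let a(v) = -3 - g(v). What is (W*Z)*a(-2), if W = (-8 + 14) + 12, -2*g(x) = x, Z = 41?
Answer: -2952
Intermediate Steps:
g(x) = -x/2
a(v) = -3 + v/2 (a(v) = -3 - (-1)*v/2 = -3 + v/2)
W = 18 (W = 6 + 12 = 18)
(W*Z)*a(-2) = (18*41)*(-3 + (½)*(-2)) = 738*(-3 - 1) = 738*(-4) = -2952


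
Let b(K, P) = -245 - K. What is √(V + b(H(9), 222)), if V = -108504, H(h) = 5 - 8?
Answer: I*√108746 ≈ 329.77*I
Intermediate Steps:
H(h) = -3
√(V + b(H(9), 222)) = √(-108504 + (-245 - 1*(-3))) = √(-108504 + (-245 + 3)) = √(-108504 - 242) = √(-108746) = I*√108746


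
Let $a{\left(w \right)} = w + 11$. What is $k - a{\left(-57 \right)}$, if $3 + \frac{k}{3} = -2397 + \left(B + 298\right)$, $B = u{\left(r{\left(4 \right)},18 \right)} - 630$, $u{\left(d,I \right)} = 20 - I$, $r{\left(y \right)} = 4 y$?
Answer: $-8144$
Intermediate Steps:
$a{\left(w \right)} = 11 + w$
$B = -628$ ($B = \left(20 - 18\right) - 630 = 2 - 630 = -628$)
$k = -8190$ ($k = -9 + 3 \left(-2397 + \left(-628 + 298\right)\right) = -9 + 3 \left(-2397 - 330\right) = -9 + 3 \left(-2727\right) = -9 - 8181 = -8190$)
$k - a{\left(-57 \right)} = -8190 - \left(11 - 57\right) = -8190 - -46 = -8190 + 46 = -8144$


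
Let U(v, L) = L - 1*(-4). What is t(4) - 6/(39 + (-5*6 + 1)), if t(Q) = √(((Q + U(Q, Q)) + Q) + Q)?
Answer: -⅗ + 2*√5 ≈ 3.8721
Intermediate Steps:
U(v, L) = 4 + L (U(v, L) = L + 4 = 4 + L)
t(Q) = √(4 + 4*Q) (t(Q) = √(((Q + (4 + Q)) + Q) + Q) = √(((4 + 2*Q) + Q) + Q) = √((4 + 3*Q) + Q) = √(4 + 4*Q))
t(4) - 6/(39 + (-5*6 + 1)) = 2*√(1 + 4) - 6/(39 + (-5*6 + 1)) = 2*√5 - 6/(39 + (-30 + 1)) = 2*√5 - 6/(39 - 29) = 2*√5 - 6/10 = 2*√5 + (⅒)*(-6) = 2*√5 - ⅗ = -⅗ + 2*√5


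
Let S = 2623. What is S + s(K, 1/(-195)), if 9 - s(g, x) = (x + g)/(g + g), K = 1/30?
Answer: 68421/26 ≈ 2631.6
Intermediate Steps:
K = 1/30 ≈ 0.033333
s(g, x) = 9 - (g + x)/(2*g) (s(g, x) = 9 - (x + g)/(g + g) = 9 - (g + x)/(2*g))
S + s(K, 1/(-195)) = 2623 + (-1/(-195) + 17*(1/30))/(2*(1/30)) = 2623 + (½)*30*(-1*(-1/195) + 17/30) = 2623 + (½)*30*(1/195 + 17/30) = 2623 + (½)*30*(223/390) = 2623 + 223/26 = 68421/26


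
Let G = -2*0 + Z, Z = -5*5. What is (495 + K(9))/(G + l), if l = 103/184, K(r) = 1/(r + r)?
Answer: -819812/40473 ≈ -20.256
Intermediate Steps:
Z = -25
K(r) = 1/(2*r)
l = 103/184 (l = 103*(1/184) = 103/184 ≈ 0.55978)
G = -25 (G = -2*0 - 25 = 0 - 25 = -25)
(495 + K(9))/(G + l) = (495 + (½)/9)/(-25 + 103/184) = (495 + (½)*(⅑))/(-4497/184) = (495 + 1/18)*(-184/4497) = (8911/18)*(-184/4497) = -819812/40473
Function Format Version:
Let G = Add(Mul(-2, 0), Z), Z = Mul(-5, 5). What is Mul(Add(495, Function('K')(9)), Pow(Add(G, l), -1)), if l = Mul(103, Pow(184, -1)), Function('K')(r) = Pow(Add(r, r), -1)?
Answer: Rational(-819812, 40473) ≈ -20.256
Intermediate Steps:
Z = -25
Function('K')(r) = Mul(Rational(1, 2), Pow(r, -1)) (Function('K')(r) = Pow(Mul(2, r), -1) = Mul(Rational(1, 2), Pow(r, -1)))
l = Rational(103, 184) (l = Mul(103, Rational(1, 184)) = Rational(103, 184) ≈ 0.55978)
G = -25 (G = Add(Mul(-2, 0), -25) = Add(0, -25) = -25)
Mul(Add(495, Function('K')(9)), Pow(Add(G, l), -1)) = Mul(Add(495, Mul(Rational(1, 2), Pow(9, -1))), Pow(Add(-25, Rational(103, 184)), -1)) = Mul(Add(495, Mul(Rational(1, 2), Rational(1, 9))), Pow(Rational(-4497, 184), -1)) = Mul(Add(495, Rational(1, 18)), Rational(-184, 4497)) = Mul(Rational(8911, 18), Rational(-184, 4497)) = Rational(-819812, 40473)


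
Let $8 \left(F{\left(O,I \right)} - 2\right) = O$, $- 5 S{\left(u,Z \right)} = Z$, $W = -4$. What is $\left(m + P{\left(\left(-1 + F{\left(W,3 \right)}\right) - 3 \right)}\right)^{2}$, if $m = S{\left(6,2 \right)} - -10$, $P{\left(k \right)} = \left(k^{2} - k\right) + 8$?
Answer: $\frac{277729}{400} \approx 694.32$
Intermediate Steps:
$S{\left(u,Z \right)} = - \frac{Z}{5}$
$F{\left(O,I \right)} = 2 + \frac{O}{8}$
$P{\left(k \right)} = 8 + k^{2} - k$
$m = \frac{48}{5}$ ($m = \left(- \frac{1}{5}\right) 2 - -10 = - \frac{2}{5} + 10 = \frac{48}{5} \approx 9.6$)
$\left(m + P{\left(\left(-1 + F{\left(W,3 \right)}\right) - 3 \right)}\right)^{2} = \left(\frac{48}{5} + \left(8 + \left(\left(-1 + \left(2 + \frac{1}{8} \left(-4\right)\right)\right) - 3\right)^{2} - \left(\left(-1 + \left(2 + \frac{1}{8} \left(-4\right)\right)\right) - 3\right)\right)\right)^{2} = \left(\frac{48}{5} + \left(8 + \left(\left(-1 + \left(2 - \frac{1}{2}\right)\right) - 3\right)^{2} - \left(\left(-1 + \left(2 - \frac{1}{2}\right)\right) - 3\right)\right)\right)^{2} = \left(\frac{48}{5} + \left(8 + \left(\left(-1 + \frac{3}{2}\right) - 3\right)^{2} - \left(\left(-1 + \frac{3}{2}\right) - 3\right)\right)\right)^{2} = \left(\frac{48}{5} + \left(8 + \left(\frac{1}{2} - 3\right)^{2} - \left(\frac{1}{2} - 3\right)\right)\right)^{2} = \left(\frac{48}{5} + \left(8 + \left(- \frac{5}{2}\right)^{2} - - \frac{5}{2}\right)\right)^{2} = \left(\frac{48}{5} + \left(8 + \frac{25}{4} + \frac{5}{2}\right)\right)^{2} = \left(\frac{48}{5} + \frac{67}{4}\right)^{2} = \left(\frac{527}{20}\right)^{2} = \frac{277729}{400}$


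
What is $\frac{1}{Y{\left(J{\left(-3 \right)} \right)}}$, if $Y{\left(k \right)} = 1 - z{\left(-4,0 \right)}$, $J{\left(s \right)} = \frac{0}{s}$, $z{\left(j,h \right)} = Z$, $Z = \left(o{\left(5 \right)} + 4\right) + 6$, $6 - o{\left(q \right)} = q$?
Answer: $- \frac{1}{10} \approx -0.1$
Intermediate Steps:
$o{\left(q \right)} = 6 - q$
$Z = 11$ ($Z = \left(\left(6 - 5\right) + 4\right) + 6 = \left(1 + 4\right) + 6 = 5 + 6 = 11$)
$z{\left(j,h \right)} = 11$
$J{\left(s \right)} = 0$
$Y{\left(k \right)} = -10$ ($Y{\left(k \right)} = 1 - 11 = -10$)
$\frac{1}{Y{\left(J{\left(-3 \right)} \right)}} = \frac{1}{-10} = - \frac{1}{10}$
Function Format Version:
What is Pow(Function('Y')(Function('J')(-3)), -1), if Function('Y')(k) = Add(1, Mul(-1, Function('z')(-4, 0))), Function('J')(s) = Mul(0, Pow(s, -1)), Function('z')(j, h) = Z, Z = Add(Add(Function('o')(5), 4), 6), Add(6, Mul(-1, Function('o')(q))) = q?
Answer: Rational(-1, 10) ≈ -0.10000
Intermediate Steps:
Function('o')(q) = Add(6, Mul(-1, q))
Z = 11 (Z = Add(Add(Add(6, Mul(-1, 5)), 4), 6) = Add(Add(Add(6, -5), 4), 6) = Add(Add(1, 4), 6) = Add(5, 6) = 11)
Function('z')(j, h) = 11
Function('J')(s) = 0
Function('Y')(k) = -10 (Function('Y')(k) = Add(1, Mul(-1, 11)) = Add(1, -11) = -10)
Pow(Function('Y')(Function('J')(-3)), -1) = Pow(-10, -1) = Rational(-1, 10)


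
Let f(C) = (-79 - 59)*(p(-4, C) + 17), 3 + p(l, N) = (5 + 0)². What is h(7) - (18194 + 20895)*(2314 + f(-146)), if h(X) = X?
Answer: 119925059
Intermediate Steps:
p(l, N) = 22 (p(l, N) = -3 + (5 + 0)² = -3 + 5² = -3 + 25 = 22)
f(C) = -5382 (f(C) = (-79 - 59)*(22 + 17) = -138*39 = -5382)
h(7) - (18194 + 20895)*(2314 + f(-146)) = 7 - (18194 + 20895)*(2314 - 5382) = 7 - 39089*(-3068) = 7 - 1*(-119925052) = 7 + 119925052 = 119925059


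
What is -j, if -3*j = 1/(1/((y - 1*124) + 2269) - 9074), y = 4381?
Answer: -6526/177650769 ≈ -3.6735e-5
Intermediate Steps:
j = 6526/177650769 (j = -1/(3*(1/((4381 - 1*124) + 2269) - 9074)) = -1/(3*(1/((4381 - 124) + 2269) - 9074)) = -1/(3*(1/(4257 + 2269) - 9074)) = -1/(3*(1/6526 - 9074)) = -1/(3*(-59216923/6526)) = -⅓*(-6526/59216923) = 6526/177650769 ≈ 3.6735e-5)
-j = -1*6526/177650769 = -6526/177650769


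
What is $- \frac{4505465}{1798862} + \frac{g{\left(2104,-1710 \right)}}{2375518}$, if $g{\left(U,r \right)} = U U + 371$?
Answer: $- \frac{684728686169}{1068307265129} \approx -0.64095$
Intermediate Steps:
$g{\left(U,r \right)} = 371 + U^{2}$ ($g{\left(U,r \right)} = U^{2} + 371 = 371 + U^{2}$)
$- \frac{4505465}{1798862} + \frac{g{\left(2104,-1710 \right)}}{2375518} = - \frac{4505465}{1798862} + \frac{371 + 2104^{2}}{2375518} = \left(-4505465\right) \frac{1}{1798862} + \left(371 + 4426816\right) \frac{1}{2375518} = - \frac{4505465}{1798862} + 4427187 \cdot \frac{1}{2375518} = - \frac{4505465}{1798862} + \frac{4427187}{2375518} = - \frac{684728686169}{1068307265129}$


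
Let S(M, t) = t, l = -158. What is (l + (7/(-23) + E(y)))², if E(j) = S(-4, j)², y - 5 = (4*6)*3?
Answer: 17616191076/529 ≈ 3.3301e+7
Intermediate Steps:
y = 77 (y = 5 + (4*6)*3 = 5 + 24*3 = 5 + 72 = 77)
E(j) = j²
(l + (7/(-23) + E(y)))² = (-158 + (7/(-23) + 77²))² = (-158 + (7*(-1/23) + 5929))² = (-158 + (-7/23 + 5929))² = (-158 + 136360/23)² = (132726/23)² = 17616191076/529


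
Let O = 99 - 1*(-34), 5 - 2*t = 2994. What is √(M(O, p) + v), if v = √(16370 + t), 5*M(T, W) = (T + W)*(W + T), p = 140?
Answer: √(1490580 + 50*√59502)/10 ≈ 122.59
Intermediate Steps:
t = -2989/2 (t = 5/2 - ½*2994 = 5/2 - 1497 = -2989/2 ≈ -1494.5)
O = 133 (O = 99 + 34 = 133)
M(T, W) = (T + W)²/5 (M(T, W) = ((T + W)*(W + T))/5 = ((T + W)*(T + W))/5 = (T + W)²/5)
v = √59502/2 (v = √(16370 - 2989/2) = √(29751/2) = √59502/2 ≈ 121.97)
√(M(O, p) + v) = √((133 + 140)²/5 + √59502/2) = √((⅕)*273² + √59502/2) = √((⅕)*74529 + √59502/2) = √(74529/5 + √59502/2)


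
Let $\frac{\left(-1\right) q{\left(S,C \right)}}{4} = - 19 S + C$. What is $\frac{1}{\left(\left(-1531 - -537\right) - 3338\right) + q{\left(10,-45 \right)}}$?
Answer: $- \frac{1}{3392} \approx -0.00029481$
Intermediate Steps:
$q{\left(S,C \right)} = - 4 C + 76 S$ ($q{\left(S,C \right)} = - 4 \left(- 19 S + C\right) = - 4 \left(C - 19 S\right) = - 4 C + 76 S$)
$\frac{1}{\left(\left(-1531 - -537\right) - 3338\right) + q{\left(10,-45 \right)}} = \frac{1}{\left(\left(-1531 - -537\right) - 3338\right) + \left(\left(-4\right) \left(-45\right) + 76 \cdot 10\right)} = \frac{1}{\left(\left(-1531 + \left(552 - 15\right)\right) - 3338\right) + \left(180 + 760\right)} = \frac{1}{\left(\left(-1531 + 537\right) - 3338\right) + 940} = \frac{1}{\left(-994 - 3338\right) + 940} = \frac{1}{-4332 + 940} = \frac{1}{-3392} = - \frac{1}{3392}$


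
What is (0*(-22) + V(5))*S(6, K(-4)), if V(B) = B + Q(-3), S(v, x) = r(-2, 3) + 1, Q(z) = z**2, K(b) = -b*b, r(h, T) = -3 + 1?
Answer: -14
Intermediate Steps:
r(h, T) = -2
K(b) = -b**2
S(v, x) = -1 (S(v, x) = -2 + 1 = -1)
V(B) = 9 + B (V(B) = B + (-3)**2 = B + 9 = 9 + B)
(0*(-22) + V(5))*S(6, K(-4)) = (0*(-22) + (9 + 5))*(-1) = (0 + 14)*(-1) = 14*(-1) = -14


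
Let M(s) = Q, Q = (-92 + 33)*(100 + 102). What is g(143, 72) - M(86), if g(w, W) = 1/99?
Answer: 1179883/99 ≈ 11918.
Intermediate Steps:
Q = -11918 (Q = -59*202 = -11918)
M(s) = -11918
g(w, W) = 1/99
g(143, 72) - M(86) = 1/99 - 1*(-11918) = 1/99 + 11918 = 1179883/99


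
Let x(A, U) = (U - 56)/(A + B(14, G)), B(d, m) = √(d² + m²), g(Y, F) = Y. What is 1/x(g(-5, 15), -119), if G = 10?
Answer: 1/35 - 2*√74/175 ≈ -0.069741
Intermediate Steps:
x(A, U) = (-56 + U)/(A + 2*√74) (x(A, U) = (U - 56)/(A + √(14² + 10²)) = (-56 + U)/(A + √(196 + 100)) = (-56 + U)/(A + √296) = (-56 + U)/(A + 2*√74))
1/x(g(-5, 15), -119) = 1/((-56 - 119)/(-5 + 2*√74)) = 1/(-175/(-5 + 2*√74)) = 1/35 - 2*√74/175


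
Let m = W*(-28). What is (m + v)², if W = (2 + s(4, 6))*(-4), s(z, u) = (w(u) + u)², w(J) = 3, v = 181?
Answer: 89813529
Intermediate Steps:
s(z, u) = (3 + u)²
W = -332 (W = (2 + (3 + 6)²)*(-4) = (2 + 9²)*(-4) = (2 + 81)*(-4) = 83*(-4) = -332)
m = 9296 (m = -332*(-28) = 9296)
(m + v)² = (9296 + 181)² = 9477² = 89813529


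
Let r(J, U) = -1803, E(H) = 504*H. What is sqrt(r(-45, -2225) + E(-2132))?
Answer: I*sqrt(1076331) ≈ 1037.5*I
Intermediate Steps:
sqrt(r(-45, -2225) + E(-2132)) = sqrt(-1803 + 504*(-2132)) = sqrt(-1803 - 1074528) = sqrt(-1076331) = I*sqrt(1076331)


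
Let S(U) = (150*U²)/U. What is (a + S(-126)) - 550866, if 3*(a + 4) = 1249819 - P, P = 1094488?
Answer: -517993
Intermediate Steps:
a = 51773 (a = -4 + (1249819 - 1*1094488)/3 = -4 + (1249819 - 1094488)/3 = -4 + (⅓)*155331 = -4 + 51777 = 51773)
S(U) = 150*U
(a + S(-126)) - 550866 = (51773 + 150*(-126)) - 550866 = (51773 - 18900) - 550866 = 32873 - 550866 = -517993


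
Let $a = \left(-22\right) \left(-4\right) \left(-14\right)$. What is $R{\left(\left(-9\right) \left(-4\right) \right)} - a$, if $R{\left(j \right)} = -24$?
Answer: $1208$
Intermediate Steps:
$a = -1232$ ($a = 88 \left(-14\right) = -1232$)
$R{\left(\left(-9\right) \left(-4\right) \right)} - a = -24 - -1232 = -24 + 1232 = 1208$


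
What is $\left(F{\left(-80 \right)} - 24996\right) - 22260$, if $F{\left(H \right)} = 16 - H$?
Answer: $-47160$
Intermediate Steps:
$\left(F{\left(-80 \right)} - 24996\right) - 22260 = \left(\left(16 - -80\right) - 24996\right) - 22260 = \left(\left(16 + 80\right) - 24996\right) - 22260 = \left(96 - 24996\right) - 22260 = -24900 - 22260 = -47160$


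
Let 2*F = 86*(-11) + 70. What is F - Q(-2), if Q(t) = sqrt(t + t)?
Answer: -438 - 2*I ≈ -438.0 - 2.0*I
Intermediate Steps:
Q(t) = sqrt(2)*sqrt(t) (Q(t) = sqrt(2*t) = sqrt(2)*sqrt(t))
F = -438 (F = (86*(-11) + 70)/2 = (-946 + 70)/2 = (1/2)*(-876) = -438)
F - Q(-2) = -438 - sqrt(2)*sqrt(-2) = -438 - sqrt(2)*I*sqrt(2) = -438 - 2*I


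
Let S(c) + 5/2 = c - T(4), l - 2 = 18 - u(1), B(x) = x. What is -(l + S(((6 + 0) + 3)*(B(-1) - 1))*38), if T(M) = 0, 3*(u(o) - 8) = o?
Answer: 2302/3 ≈ 767.33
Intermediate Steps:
u(o) = 8 + o/3
l = 35/3 (l = 2 + (18 - (8 + (1/3)*1)) = 2 + (18 - (8 + 1/3)) = 2 + (18 - 1*25/3) = 2 + (18 - 25/3) = 2 + 29/3 = 35/3 ≈ 11.667)
S(c) = -5/2 + c (S(c) = -5/2 + (c - 1*0) = -5/2 + (c + 0) = -5/2 + c)
-(l + S(((6 + 0) + 3)*(B(-1) - 1))*38) = -(35/3 + (-5/2 + ((6 + 0) + 3)*(-1 - 1))*38) = -(35/3 + (-5/2 + (6 + 3)*(-2))*38) = -(35/3 + (-5/2 + 9*(-2))*38) = -(35/3 + (-5/2 - 18)*38) = -(35/3 - 41/2*38) = -(35/3 - 779) = -1*(-2302/3) = 2302/3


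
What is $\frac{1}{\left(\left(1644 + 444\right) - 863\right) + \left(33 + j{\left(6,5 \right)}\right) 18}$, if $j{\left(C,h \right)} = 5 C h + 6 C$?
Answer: $\frac{1}{5167} \approx 0.00019354$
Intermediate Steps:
$j{\left(C,h \right)} = 6 C + 5 C h$ ($j{\left(C,h \right)} = 5 C h + 6 C = 6 C + 5 C h$)
$\frac{1}{\left(\left(1644 + 444\right) - 863\right) + \left(33 + j{\left(6,5 \right)}\right) 18} = \frac{1}{\left(\left(1644 + 444\right) - 863\right) + \left(33 + 6 \left(6 + 5 \cdot 5\right)\right) 18} = \frac{1}{\left(2088 - 863\right) + \left(33 + 6 \left(6 + 25\right)\right) 18} = \frac{1}{1225 + \left(33 + 6 \cdot 31\right) 18} = \frac{1}{1225 + \left(33 + 186\right) 18} = \frac{1}{1225 + 219 \cdot 18} = \frac{1}{1225 + 3942} = \frac{1}{5167}$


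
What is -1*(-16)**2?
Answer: -256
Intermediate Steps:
-1*(-16)**2 = -1*256 = -256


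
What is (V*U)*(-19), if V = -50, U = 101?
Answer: 95950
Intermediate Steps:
(V*U)*(-19) = -50*101*(-19) = -5050*(-19) = 95950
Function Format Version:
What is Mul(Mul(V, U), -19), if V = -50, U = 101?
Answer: 95950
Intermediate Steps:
Mul(Mul(V, U), -19) = Mul(Mul(-50, 101), -19) = Mul(-5050, -19) = 95950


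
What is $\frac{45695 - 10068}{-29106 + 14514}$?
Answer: $- \frac{35627}{14592} \approx -2.4415$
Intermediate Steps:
$\frac{45695 - 10068}{-29106 + 14514} = \frac{35627}{-14592} = 35627 \left(- \frac{1}{14592}\right) = - \frac{35627}{14592}$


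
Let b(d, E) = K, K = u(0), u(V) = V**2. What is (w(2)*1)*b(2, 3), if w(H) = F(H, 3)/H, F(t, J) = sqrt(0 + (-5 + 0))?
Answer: 0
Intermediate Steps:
K = 0 (K = 0**2 = 0)
F(t, J) = I*sqrt(5) (F(t, J) = sqrt(0 - 5) = sqrt(-5) = I*sqrt(5))
b(d, E) = 0
w(H) = I*sqrt(5)/H (w(H) = (I*sqrt(5))/H = I*sqrt(5)/H)
(w(2)*1)*b(2, 3) = ((I*sqrt(5)/2)*1)*0 = (I*sqrt(5)/2)*0 = 0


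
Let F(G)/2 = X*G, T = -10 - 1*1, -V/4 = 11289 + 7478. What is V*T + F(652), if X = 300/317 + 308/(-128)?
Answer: 1044634597/1268 ≈ 8.2384e+5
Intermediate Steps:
V = -75068 (V = -4*(11289 + 7478) = -4*18767 = -75068)
T = -11 (T = -10 - 1 = -11)
X = -14809/10144 (X = 300*(1/317) + 308*(-1/128) = 300/317 - 77/32 = -14809/10144 ≈ -1.4599)
F(G) = -14809*G/5072 (F(G) = 2*(-14809*G/10144) = -14809*G/5072)
V*T + F(652) = -75068*(-11) - 14809/5072*652 = 825748 - 2413867/1268 = 1044634597/1268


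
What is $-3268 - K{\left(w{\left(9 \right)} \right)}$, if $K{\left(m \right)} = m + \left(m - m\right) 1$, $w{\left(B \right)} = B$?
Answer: $-3277$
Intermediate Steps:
$K{\left(m \right)} = m$ ($K{\left(m \right)} = m + 0 \cdot 1 = m + 0 = m$)
$-3268 - K{\left(w{\left(9 \right)} \right)} = -3268 - 9 = -3277$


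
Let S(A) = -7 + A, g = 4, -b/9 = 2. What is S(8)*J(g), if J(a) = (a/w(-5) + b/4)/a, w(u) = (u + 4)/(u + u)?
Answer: 71/8 ≈ 8.8750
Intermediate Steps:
b = -18 (b = -9*2 = -18)
w(u) = (4 + u)/(2*u) (w(u) = (4 + u)/((2*u)) = (4 + u)*(1/(2*u)) = (4 + u)/(2*u))
J(a) = (-9/2 + 10*a)/a (J(a) = (a/(((1/2)*(4 - 5)/(-5))) - 18/4)/a = (a/(((1/2)*(-1/5)*(-1))) - 18*1/4)/a = (a/(1/10) - 9/2)/a = (a*10 - 9/2)/a = (10*a - 9/2)/a = (-9/2 + 10*a)/a)
S(8)*J(g) = (-7 + 8)*(10 - 9/2/4) = 1*(10 - 9/2*1/4) = 1*(10 - 9/8) = 1*(71/8) = 71/8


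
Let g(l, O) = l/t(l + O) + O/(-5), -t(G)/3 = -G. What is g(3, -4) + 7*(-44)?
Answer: -1541/5 ≈ -308.20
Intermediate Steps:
t(G) = 3*G (t(G) = -(-3)*G = 3*G)
g(l, O) = -O/5 + l/(3*O + 3*l) (g(l, O) = l/((3*(l + O))) + O/(-5) = l/((3*(O + l))) + O*(-⅕) = l/(3*O + 3*l) - O/5 = -O/5 + l/(3*O + 3*l))
g(3, -4) + 7*(-44) = ((⅓)*3 - ⅕*(-4)*(-4 + 3))/(-4 + 3) + 7*(-44) = (1 - ⅕*(-4)*(-1))/(-1) - 308 = -(1 - ⅘) - 308 = -1*⅕ - 308 = -⅕ - 308 = -1541/5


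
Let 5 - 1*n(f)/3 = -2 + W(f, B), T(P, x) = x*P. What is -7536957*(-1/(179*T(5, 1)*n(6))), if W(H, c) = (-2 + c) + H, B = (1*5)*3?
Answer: -2512319/10740 ≈ -233.92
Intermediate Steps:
T(P, x) = P*x
B = 15 (B = 5*3 = 15)
W(H, c) = -2 + H + c
n(f) = -18 - 3*f (n(f) = 15 - 3*(-2 + (-2 + f + 15)) = 15 - 3*(-2 + (13 + f)) = 15 - 3*(11 + f) = 15 + (-33 - 3*f) = -18 - 3*f)
-7536957*(-1/(179*T(5, 1)*n(6))) = -7536957*(-1/(895*(-18 - 3*6))) = -7536957*(-1/(895*(-18 - 18))) = -7536957/(-36*(-179)*5) = -7536957/(6444*5) = -7536957/32220 = -7536957*1/32220 = -2512319/10740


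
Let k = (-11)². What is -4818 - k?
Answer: -4939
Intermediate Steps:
k = 121
-4818 - k = -4818 - 1*121 = -4818 - 121 = -4939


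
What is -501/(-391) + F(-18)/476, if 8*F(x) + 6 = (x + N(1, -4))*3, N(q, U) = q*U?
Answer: 813/644 ≈ 1.2624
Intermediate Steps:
N(q, U) = U*q
F(x) = -9/4 + 3*x/8 (F(x) = -¾ + ((x - 4*1)*3)/8 = -¾ + ((x - 4)*3)/8 = -¾ + ((-4 + x)*3)/8 = -¾ + (-12 + 3*x)/8 = -¾ + (-3/2 + 3*x/8) = -9/4 + 3*x/8)
-501/(-391) + F(-18)/476 = -501/(-391) + (-9/4 + (3/8)*(-18))/476 = -501*(-1/391) + (-9/4 - 27/4)*(1/476) = 501/391 - 9*1/476 = 501/391 - 9/476 = 813/644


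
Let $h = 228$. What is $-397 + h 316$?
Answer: $71651$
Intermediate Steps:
$-397 + h 316 = -397 + 228 \cdot 316 = -397 + 72048 = 71651$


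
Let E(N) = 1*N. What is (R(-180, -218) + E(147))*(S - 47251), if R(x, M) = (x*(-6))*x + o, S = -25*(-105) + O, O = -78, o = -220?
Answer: 8693720992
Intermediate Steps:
E(N) = N
S = 2547 (S = -25*(-105) - 78 = 2625 - 78 = 2547)
R(x, M) = -220 - 6*x**2 (R(x, M) = (x*(-6))*x - 220 = (-6*x)*x - 220 = -6*x**2 - 220 = -220 - 6*x**2)
(R(-180, -218) + E(147))*(S - 47251) = ((-220 - 6*(-180)**2) + 147)*(2547 - 47251) = ((-220 - 6*32400) + 147)*(-44704) = ((-220 - 194400) + 147)*(-44704) = (-194620 + 147)*(-44704) = -194473*(-44704) = 8693720992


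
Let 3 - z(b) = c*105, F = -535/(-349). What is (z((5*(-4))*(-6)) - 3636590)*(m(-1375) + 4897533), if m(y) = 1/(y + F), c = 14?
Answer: -8540642468372366647/479340 ≈ -1.7818e+13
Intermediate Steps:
F = 535/349 (F = -535*(-1/349) = 535/349 ≈ 1.5330)
m(y) = 1/(535/349 + y) (m(y) = 1/(y + 535/349) = 1/(535/349 + y))
z(b) = -1467 (z(b) = 3 - 14*105 = 3 - 1*1470 = 3 - 1470 = -1467)
(z((5*(-4))*(-6)) - 3636590)*(m(-1375) + 4897533) = (-1467 - 3636590)*(349/(535 + 349*(-1375)) + 4897533) = -3638057*(349/(535 - 479875) + 4897533) = -3638057*(349/(-479340) + 4897533) = -3638057*(349*(-1/479340) + 4897533) = -3638057*(-349/479340 + 4897533) = -3638057*2347583467871/479340 = -8540642468372366647/479340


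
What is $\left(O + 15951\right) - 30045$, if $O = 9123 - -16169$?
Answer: $11198$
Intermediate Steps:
$O = 25292$ ($O = 9123 + 16169 = 25292$)
$\left(O + 15951\right) - 30045 = \left(25292 + 15951\right) - 30045 = 41243 - 30045 = 11198$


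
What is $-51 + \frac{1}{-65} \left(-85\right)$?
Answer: $- \frac{646}{13} \approx -49.692$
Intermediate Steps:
$-51 + \frac{1}{-65} \left(-85\right) = -51 - - \frac{17}{13} = -51 + \frac{17}{13} = - \frac{646}{13}$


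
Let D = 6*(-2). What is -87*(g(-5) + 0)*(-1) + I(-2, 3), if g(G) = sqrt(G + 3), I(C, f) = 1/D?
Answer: -1/12 + 87*I*sqrt(2) ≈ -0.083333 + 123.04*I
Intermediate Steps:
D = -12
I(C, f) = -1/12 (I(C, f) = 1/(-12) = -1/12)
g(G) = sqrt(3 + G)
-87*(g(-5) + 0)*(-1) + I(-2, 3) = -87*(sqrt(3 - 5) + 0)*(-1) - 1/12 = -87*(sqrt(-2) + 0)*(-1) - 1/12 = -87*(I*sqrt(2) + 0)*(-1) - 1/12 = -87*I*sqrt(2)*(-1) - 1/12 = -(-87)*I*sqrt(2) - 1/12 = 87*I*sqrt(2) - 1/12 = -1/12 + 87*I*sqrt(2)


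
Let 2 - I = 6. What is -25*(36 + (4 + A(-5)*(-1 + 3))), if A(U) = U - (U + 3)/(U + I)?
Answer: -6650/9 ≈ -738.89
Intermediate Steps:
I = -4 (I = 2 - 1*6 = 2 - 6 = -4)
A(U) = U - (3 + U)/(-4 + U) (A(U) = U - (U + 3)/(U - 4) = U - (3 + U)/(-4 + U))
-25*(36 + (4 + A(-5)*(-1 + 3))) = -25*(36 + (4 + ((-3 + (-5)² - 5*(-5))/(-4 - 5))*(-1 + 3))) = -25*(36 + (4 + ((-3 + 25 + 25)/(-9))*2)) = -25*(36 + (4 - ⅑*47*2)) = -25*(36 + (4 - 47/9*2)) = -25*(36 + (4 - 94/9)) = -25*(36 - 58/9) = -25*266/9 = -6650/9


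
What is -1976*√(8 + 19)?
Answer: -5928*√3 ≈ -10268.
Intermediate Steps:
-1976*√(8 + 19) = -5928*√3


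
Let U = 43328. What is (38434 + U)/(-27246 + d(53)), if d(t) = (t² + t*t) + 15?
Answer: -81762/21613 ≈ -3.7830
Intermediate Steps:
d(t) = 15 + 2*t² (d(t) = (t² + t²) + 15 = 2*t² + 15 = 15 + 2*t²)
(38434 + U)/(-27246 + d(53)) = (38434 + 43328)/(-27246 + (15 + 2*53²)) = 81762/(-27246 + (15 + 2*2809)) = 81762/(-27246 + (15 + 5618)) = 81762/(-27246 + 5633) = 81762/(-21613) = 81762*(-1/21613) = -81762/21613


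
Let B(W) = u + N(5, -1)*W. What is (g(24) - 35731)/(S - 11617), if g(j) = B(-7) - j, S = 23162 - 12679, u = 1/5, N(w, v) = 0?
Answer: 89387/2835 ≈ 31.530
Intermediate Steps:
u = ⅕ ≈ 0.20000
S = 10483
B(W) = ⅕ (B(W) = ⅕ + 0*W = ⅕ + 0 = ⅕)
g(j) = ⅕ - j
(g(24) - 35731)/(S - 11617) = ((⅕ - 1*24) - 35731)/(10483 - 11617) = ((⅕ - 24) - 35731)/(-1134) = (-119/5 - 35731)*(-1/1134) = -178774/5*(-1/1134) = 89387/2835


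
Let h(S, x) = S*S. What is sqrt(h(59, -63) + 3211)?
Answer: 2*sqrt(1673) ≈ 81.805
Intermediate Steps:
h(S, x) = S**2
sqrt(h(59, -63) + 3211) = sqrt(59**2 + 3211) = sqrt(3481 + 3211) = sqrt(6692) = 2*sqrt(1673)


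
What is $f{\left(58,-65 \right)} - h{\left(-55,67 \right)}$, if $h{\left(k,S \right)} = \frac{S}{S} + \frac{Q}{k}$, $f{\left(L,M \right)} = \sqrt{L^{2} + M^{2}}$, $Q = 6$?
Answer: $- \frac{49}{55} + \sqrt{7589} \approx 86.224$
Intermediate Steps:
$h{\left(k,S \right)} = 1 + \frac{6}{k}$ ($h{\left(k,S \right)} = \frac{S}{S} + \frac{6}{k} = 1 + \frac{6}{k}$)
$f{\left(58,-65 \right)} - h{\left(-55,67 \right)} = \sqrt{58^{2} + \left(-65\right)^{2}} - \frac{6 - 55}{-55} = \sqrt{3364 + 4225} - \left(- \frac{1}{55}\right) \left(-49\right) = \sqrt{7589} - \frac{49}{55} = - \frac{49}{55} + \sqrt{7589}$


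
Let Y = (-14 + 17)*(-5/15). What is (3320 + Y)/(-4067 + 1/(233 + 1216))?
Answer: -4809231/5893082 ≈ -0.81608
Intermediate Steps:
Y = -1 (Y = 3*(-5*1/15) = 3*(-1/3) = -1)
(3320 + Y)/(-4067 + 1/(233 + 1216)) = (3320 - 1)/(-4067 + 1/(233 + 1216)) = 3319/(-4067 + 1/1449) = 3319/(-5893082/1449) = 3319*(-1449/5893082) = -4809231/5893082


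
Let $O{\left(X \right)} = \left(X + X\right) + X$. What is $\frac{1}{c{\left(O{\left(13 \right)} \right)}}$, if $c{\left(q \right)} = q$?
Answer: $\frac{1}{39} \approx 0.025641$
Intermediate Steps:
$O{\left(X \right)} = 3 X$ ($O{\left(X \right)} = 2 X + X = 3 X$)
$\frac{1}{c{\left(O{\left(13 \right)} \right)}} = \frac{1}{3 \cdot 13} = \frac{1}{39}$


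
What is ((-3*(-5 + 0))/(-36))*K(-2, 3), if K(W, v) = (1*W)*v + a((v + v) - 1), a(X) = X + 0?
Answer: 5/12 ≈ 0.41667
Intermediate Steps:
a(X) = X
K(W, v) = -1 + 2*v + W*v (K(W, v) = (1*W)*v + ((v + v) - 1) = W*v + (2*v - 1) = W*v + (-1 + 2*v) = -1 + 2*v + W*v)
((-3*(-5 + 0))/(-36))*K(-2, 3) = ((-3*(-5 + 0))/(-36))*(-1 + 2*3 - 2*3) = (-(-1)*(-5)/12)*(-1 + 6 - 6) = -1/36*15*(-1) = -5/12*(-1) = 5/12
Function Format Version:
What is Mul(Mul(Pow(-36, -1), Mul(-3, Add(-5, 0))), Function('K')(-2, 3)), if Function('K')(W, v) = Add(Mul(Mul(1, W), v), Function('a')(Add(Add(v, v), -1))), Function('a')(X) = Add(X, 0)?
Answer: Rational(5, 12) ≈ 0.41667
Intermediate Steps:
Function('a')(X) = X
Function('K')(W, v) = Add(-1, Mul(2, v), Mul(W, v)) (Function('K')(W, v) = Add(Mul(Mul(1, W), v), Add(Add(v, v), -1)) = Add(Mul(W, v), Add(Mul(2, v), -1)) = Add(Mul(W, v), Add(-1, Mul(2, v))) = Add(-1, Mul(2, v), Mul(W, v)))
Mul(Mul(Pow(-36, -1), Mul(-3, Add(-5, 0))), Function('K')(-2, 3)) = Mul(Mul(Pow(-36, -1), Mul(-3, Add(-5, 0))), Add(-1, Mul(2, 3), Mul(-2, 3))) = Mul(Mul(Rational(-1, 36), Mul(-3, -5)), Add(-1, 6, -6)) = Mul(Mul(Rational(-1, 36), 15), -1) = Mul(Rational(-5, 12), -1) = Rational(5, 12)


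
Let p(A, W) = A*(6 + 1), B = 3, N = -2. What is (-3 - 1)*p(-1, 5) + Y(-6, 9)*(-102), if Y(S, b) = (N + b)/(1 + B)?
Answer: -301/2 ≈ -150.50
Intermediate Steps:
p(A, W) = 7*A (p(A, W) = A*7 = 7*A)
Y(S, b) = -½ + b/4 (Y(S, b) = (-2 + b)/(1 + 3) = (-2 + b)/4 = (-2 + b)*(¼) = -½ + b/4)
(-3 - 1)*p(-1, 5) + Y(-6, 9)*(-102) = (-3 - 1)*(7*(-1)) + (-½ + (¼)*9)*(-102) = -4*(-7) + (-½ + 9/4)*(-102) = 28 + (7/4)*(-102) = 28 - 357/2 = -301/2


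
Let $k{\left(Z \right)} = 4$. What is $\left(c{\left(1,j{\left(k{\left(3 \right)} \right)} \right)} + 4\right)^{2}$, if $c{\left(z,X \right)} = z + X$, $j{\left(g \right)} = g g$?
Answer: $441$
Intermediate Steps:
$j{\left(g \right)} = g^{2}$
$c{\left(z,X \right)} = X + z$
$\left(c{\left(1,j{\left(k{\left(3 \right)} \right)} \right)} + 4\right)^{2} = \left(\left(4^{2} + 1\right) + 4\right)^{2} = \left(\left(16 + 1\right) + 4\right)^{2} = \left(17 + 4\right)^{2} = 21^{2} = 441$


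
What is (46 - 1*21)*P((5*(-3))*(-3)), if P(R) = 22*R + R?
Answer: 25875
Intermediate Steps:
P(R) = 23*R
(46 - 1*21)*P((5*(-3))*(-3)) = (46 - 1*21)*(23*((5*(-3))*(-3))) = (46 - 21)*(23*(-15*(-3))) = 25*(23*45) = 25*1035 = 25875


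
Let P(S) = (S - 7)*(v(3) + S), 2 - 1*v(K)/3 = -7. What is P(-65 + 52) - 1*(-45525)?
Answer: 45245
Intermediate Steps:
v(K) = 27 (v(K) = 6 - 3*(-7) = 6 + 21 = 27)
P(S) = (-7 + S)*(27 + S) (P(S) = (S - 7)*(27 + S) = (-7 + S)*(27 + S))
P(-65 + 52) - 1*(-45525) = (-189 + (-65 + 52)² + 20*(-65 + 52)) - 1*(-45525) = (-189 + (-13)² + 20*(-13)) + 45525 = (-189 + 169 - 260) + 45525 = -280 + 45525 = 45245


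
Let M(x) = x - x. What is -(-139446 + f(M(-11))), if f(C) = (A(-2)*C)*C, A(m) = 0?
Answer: 139446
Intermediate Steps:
M(x) = 0
f(C) = 0 (f(C) = (0*C)*C = 0*C = 0)
-(-139446 + f(M(-11))) = -(-139446 + 0) = -1*(-139446) = 139446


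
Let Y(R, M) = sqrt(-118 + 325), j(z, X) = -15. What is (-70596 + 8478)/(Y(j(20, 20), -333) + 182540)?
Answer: -11339019720/33320851393 + 186354*sqrt(23)/33320851393 ≈ -0.34027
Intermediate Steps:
Y(R, M) = 3*sqrt(23) (Y(R, M) = sqrt(207) = 3*sqrt(23))
(-70596 + 8478)/(Y(j(20, 20), -333) + 182540) = (-70596 + 8478)/(3*sqrt(23) + 182540) = -62118/(182540 + 3*sqrt(23))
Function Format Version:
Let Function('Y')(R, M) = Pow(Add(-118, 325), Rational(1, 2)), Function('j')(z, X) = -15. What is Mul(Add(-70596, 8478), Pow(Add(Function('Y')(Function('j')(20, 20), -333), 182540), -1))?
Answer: Add(Rational(-11339019720, 33320851393), Mul(Rational(186354, 33320851393), Pow(23, Rational(1, 2)))) ≈ -0.34027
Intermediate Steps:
Function('Y')(R, M) = Mul(3, Pow(23, Rational(1, 2))) (Function('Y')(R, M) = Pow(207, Rational(1, 2)) = Mul(3, Pow(23, Rational(1, 2))))
Mul(Add(-70596, 8478), Pow(Add(Function('Y')(Function('j')(20, 20), -333), 182540), -1)) = Mul(Add(-70596, 8478), Pow(Add(Mul(3, Pow(23, Rational(1, 2))), 182540), -1)) = Mul(-62118, Pow(Add(182540, Mul(3, Pow(23, Rational(1, 2)))), -1))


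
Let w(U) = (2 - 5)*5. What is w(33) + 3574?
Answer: 3559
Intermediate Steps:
w(U) = -15 (w(U) = -3*5 = -15)
w(33) + 3574 = -15 + 3574 = 3559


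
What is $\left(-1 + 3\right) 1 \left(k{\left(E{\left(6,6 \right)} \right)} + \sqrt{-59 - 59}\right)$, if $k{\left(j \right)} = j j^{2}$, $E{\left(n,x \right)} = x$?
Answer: $432 + 2 i \sqrt{118} \approx 432.0 + 21.726 i$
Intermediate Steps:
$k{\left(j \right)} = j^{3}$
$\left(-1 + 3\right) 1 \left(k{\left(E{\left(6,6 \right)} \right)} + \sqrt{-59 - 59}\right) = \left(-1 + 3\right) 1 \left(6^{3} + \sqrt{-59 - 59}\right) = 2 \cdot 1 \left(216 + \sqrt{-118}\right) = 2 \left(216 + i \sqrt{118}\right) = 432 + 2 i \sqrt{118}$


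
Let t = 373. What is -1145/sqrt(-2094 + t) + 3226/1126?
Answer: 1613/563 + 1145*I*sqrt(1721)/1721 ≈ 2.865 + 27.6*I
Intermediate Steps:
-1145/sqrt(-2094 + t) + 3226/1126 = -1145/sqrt(-2094 + 373) + 3226/1126 = -1145*(-I*sqrt(1721)/1721) + 3226*(1/1126) = -1145*(-I*sqrt(1721)/1721) + 1613/563 = -(-1145)*I*sqrt(1721)/1721 + 1613/563 = 1145*I*sqrt(1721)/1721 + 1613/563 = 1613/563 + 1145*I*sqrt(1721)/1721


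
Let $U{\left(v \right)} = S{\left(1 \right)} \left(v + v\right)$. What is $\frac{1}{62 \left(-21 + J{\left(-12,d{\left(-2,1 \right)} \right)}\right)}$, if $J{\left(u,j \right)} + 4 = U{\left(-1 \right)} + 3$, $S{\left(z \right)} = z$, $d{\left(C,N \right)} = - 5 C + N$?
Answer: $- \frac{1}{1488} \approx -0.00067204$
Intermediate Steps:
$d{\left(C,N \right)} = N - 5 C$
$U{\left(v \right)} = 2 v$ ($U{\left(v \right)} = 1 \left(v + v\right) = 1 \cdot 2 v = 2 v$)
$J{\left(u,j \right)} = -3$ ($J{\left(u,j \right)} = -4 + \left(2 \left(-1\right) + 3\right) = -4 + \left(-2 + 3\right) = -4 + 1 = -3$)
$\frac{1}{62 \left(-21 + J{\left(-12,d{\left(-2,1 \right)} \right)}\right)} = \frac{1}{62 \left(-21 - 3\right)} = \frac{1}{62 \left(-24\right)} = \frac{1}{-1488} = - \frac{1}{1488}$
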